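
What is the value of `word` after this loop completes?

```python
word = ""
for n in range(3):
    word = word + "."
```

Repeat '.' 3 times
`word` takes the values: "" → "." → ".." → "..."

Answer: "..."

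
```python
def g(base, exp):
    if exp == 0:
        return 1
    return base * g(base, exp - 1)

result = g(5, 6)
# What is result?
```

g(5, 6) = 5 * 5 * 5 * 5 * 5 * 5 = 15625

Answer: 15625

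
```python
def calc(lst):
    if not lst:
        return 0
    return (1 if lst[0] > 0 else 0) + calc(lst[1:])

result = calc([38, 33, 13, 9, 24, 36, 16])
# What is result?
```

Count of positive elements in [38, 33, 13, 9, 24, 36, 16] = 7

Answer: 7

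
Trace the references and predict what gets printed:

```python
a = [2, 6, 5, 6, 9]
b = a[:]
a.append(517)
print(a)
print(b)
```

Key concept: slice [:] creates copy.
Step by step:
`a = [2, 6, 5, 6, 9]` → a = [2, 6, 5, 6, 9]
`b = a[:]` → b = [2, 6, 5, 6, 9]
`a.append(517)` → a = [2, 6, 5, 6, 9, 517]
`print(a)` → prints [2, 6, 5, 6, 9, 517]
`print(b)` → prints [2, 6, 5, 6, 9]

Answer:
[2, 6, 5, 6, 9, 517]
[2, 6, 5, 6, 9]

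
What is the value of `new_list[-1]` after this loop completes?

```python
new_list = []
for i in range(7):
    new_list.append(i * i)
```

Last element of squares 0 to 6
`new_list` takes the values: [] → [0] → [0, 1] → [0, 1, 4] → [0, 1, 4, 9] → [0, 1, 4, 9, 16] → [0, 1, 4, 9, 16, 25] → [0, 1, 4, 9, 16, 25, 36]
So `new_list[-1]` = 36

Answer: 36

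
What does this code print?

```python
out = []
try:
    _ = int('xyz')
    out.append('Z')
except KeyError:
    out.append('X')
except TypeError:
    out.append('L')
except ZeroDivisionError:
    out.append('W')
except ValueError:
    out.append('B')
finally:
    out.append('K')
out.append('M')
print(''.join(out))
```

Execution trace: 'B' (except ValueError) → 'K' (finally) → 'M' (after the try/except). Output: BKM

Answer: BKM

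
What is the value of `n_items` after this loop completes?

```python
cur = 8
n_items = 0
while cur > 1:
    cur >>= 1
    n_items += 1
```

Count right shifts until 1
`n_items` takes the values: 0 → 1 → 2 → 3

Answer: 3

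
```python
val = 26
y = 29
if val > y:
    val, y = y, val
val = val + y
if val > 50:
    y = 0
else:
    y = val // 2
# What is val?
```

Trace:
`val = 26` → val = 26
`y = 29` → y = 29
`if val > y: ...` → val > y is False → no variable changes
`val = val + y` → val = 55
`if val > 50: ...` → val > 50 is True → y = 0
So val = 55

Answer: 55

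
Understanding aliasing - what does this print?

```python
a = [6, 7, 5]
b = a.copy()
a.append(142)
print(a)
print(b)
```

Key concept: list.copy() creates independent copy.
Step by step:
`a = [6, 7, 5]` → a = [6, 7, 5]
`b = a.copy()` → b = [6, 7, 5]
`a.append(142)` → a = [6, 7, 5, 142]
`print(a)` → prints [6, 7, 5, 142]
`print(b)` → prints [6, 7, 5]

Answer:
[6, 7, 5, 142]
[6, 7, 5]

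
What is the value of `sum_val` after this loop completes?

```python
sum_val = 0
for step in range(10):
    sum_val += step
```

Sum of 0 to 9 = 45
`sum_val` takes the values: 0 → 1 → 3 → 6 → 10 → 15 → 21 → 28 → 36 → 45

Answer: 45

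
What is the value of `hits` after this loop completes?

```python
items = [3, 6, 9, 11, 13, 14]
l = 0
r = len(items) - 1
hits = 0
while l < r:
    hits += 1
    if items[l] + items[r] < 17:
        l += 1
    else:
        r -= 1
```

Steps to find pair summing to 17
`hits` takes the values: 0 → 1 → 2 → 3 → 4 → 5

Answer: 5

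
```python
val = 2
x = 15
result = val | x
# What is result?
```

Trace:
`val = 2` → val = 2
`x = 15` → x = 15
`result = val | x` → result = 15
So result = 15

Answer: 15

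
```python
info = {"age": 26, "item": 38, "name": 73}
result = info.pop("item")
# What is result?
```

Trace:
`info = {"age": 26, "item": 38, "name": 73}` → info = {'age': 26, 'item': 38, 'name': 73}
`result = info.pop("item")` → info = {'age': 26, 'name': 73}; result = 38
So result = 38

Answer: 38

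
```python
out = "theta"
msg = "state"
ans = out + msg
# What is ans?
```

Trace:
`out = "theta"` → out = 'theta'
`msg = "state"` → msg = 'state'
`ans = out + msg` → ans = 'thetastate'
So ans = 'thetastate'

Answer: 'thetastate'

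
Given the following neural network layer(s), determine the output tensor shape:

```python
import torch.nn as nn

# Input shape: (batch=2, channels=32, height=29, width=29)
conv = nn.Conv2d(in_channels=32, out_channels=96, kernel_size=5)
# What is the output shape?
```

Input: (2, 32, 29, 29) -> Output: (2, 96, 25, 25)

Answer: (2, 96, 25, 25)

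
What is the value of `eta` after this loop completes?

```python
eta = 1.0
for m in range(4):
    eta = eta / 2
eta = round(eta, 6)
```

Halving LR 4 times: 1 / 2^4
`eta` takes the values: 1.0 → 0.5 → 0.25 → 0.125 → 0.0625

Answer: 0.0625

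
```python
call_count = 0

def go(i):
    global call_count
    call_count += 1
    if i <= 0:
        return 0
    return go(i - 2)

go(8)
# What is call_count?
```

Linear recursion stepping by 2: 5 calls from i=8 down to ≤0.

Answer: 5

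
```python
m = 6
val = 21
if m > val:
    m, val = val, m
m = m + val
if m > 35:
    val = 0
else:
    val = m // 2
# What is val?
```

Trace:
`m = 6` → m = 6
`val = 21` → val = 21
`if m > val: ...` → m > val is False → no variable changes
`m = m + val` → m = 27
`if m > 35: ...` → m > 35 is False, take else branch → val = 13
So val = 13

Answer: 13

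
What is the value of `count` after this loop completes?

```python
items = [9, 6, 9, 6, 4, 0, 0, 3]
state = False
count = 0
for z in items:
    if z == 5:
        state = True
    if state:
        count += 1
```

Count elements after first 5 in [9, 6, 9, 6, 4, 0, 0, 3]
`count` takes the values: 0

Answer: 0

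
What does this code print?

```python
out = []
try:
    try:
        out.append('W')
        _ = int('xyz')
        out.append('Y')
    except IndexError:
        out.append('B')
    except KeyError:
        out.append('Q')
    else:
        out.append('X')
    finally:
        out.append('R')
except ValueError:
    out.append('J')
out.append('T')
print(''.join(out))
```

Execution trace: 'W' (inner try body) → 'R' (inner finally) → 'J' (outer except ValueError) → 'T' (after the try/except). Output: WRJT

Answer: WRJT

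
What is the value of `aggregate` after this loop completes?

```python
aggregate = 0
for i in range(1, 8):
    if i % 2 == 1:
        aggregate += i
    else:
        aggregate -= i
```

Add odd, subtract even
`aggregate` takes the values: 0 → 1 → -1 → 2 → -2 → 3 → -3 → 4

Answer: 4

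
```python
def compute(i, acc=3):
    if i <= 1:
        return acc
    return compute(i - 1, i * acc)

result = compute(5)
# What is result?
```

Accumulator trace (n, acc): (5, 3) -> (4, 15) -> (3, 60) -> (2, 180) -> (1, 360) -> return 360

Answer: 360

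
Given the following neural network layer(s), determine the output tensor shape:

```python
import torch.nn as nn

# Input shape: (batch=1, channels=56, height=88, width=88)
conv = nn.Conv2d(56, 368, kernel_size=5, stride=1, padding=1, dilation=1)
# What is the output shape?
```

Input: (1, 56, 88, 88) -> Output: (1, 368, 86, 86)

Answer: (1, 368, 86, 86)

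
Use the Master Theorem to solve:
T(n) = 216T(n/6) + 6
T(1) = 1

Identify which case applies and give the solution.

a=216, b=6, f(n)=6. log_6(216) = 3. Since c=0 < 3, Case 1 applies: T(n) = Θ(n^log_b(a)) = O(n^3).

Answer: O(n^3) - Case 1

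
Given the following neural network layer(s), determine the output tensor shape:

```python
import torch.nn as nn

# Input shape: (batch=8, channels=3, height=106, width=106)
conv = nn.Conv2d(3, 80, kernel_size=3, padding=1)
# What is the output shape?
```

Input: (8, 3, 106, 106) -> Output: (8, 80, 106, 106)

Answer: (8, 80, 106, 106)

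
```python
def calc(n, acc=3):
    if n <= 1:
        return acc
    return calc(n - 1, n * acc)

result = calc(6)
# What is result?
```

Accumulator trace (n, acc): (6, 3) -> (5, 18) -> (4, 90) -> (3, 360) -> (2, 1080) -> (1, 2160) -> return 2160

Answer: 2160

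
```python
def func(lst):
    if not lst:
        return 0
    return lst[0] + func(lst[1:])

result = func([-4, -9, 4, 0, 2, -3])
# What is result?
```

(-4) + (-9) + 4 + 0 + 2 + (-3) + 0 = -10

Answer: -10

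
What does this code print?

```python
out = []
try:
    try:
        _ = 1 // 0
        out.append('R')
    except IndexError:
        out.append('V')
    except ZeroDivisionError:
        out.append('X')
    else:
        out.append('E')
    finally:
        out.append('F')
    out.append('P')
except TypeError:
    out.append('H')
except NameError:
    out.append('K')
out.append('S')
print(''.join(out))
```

Execution trace: 'X' (inner except ZeroDivisionError) → 'F' (inner finally) → 'P' (try body, no exception) → 'S' (after the try/except). Output: XFPS

Answer: XFPS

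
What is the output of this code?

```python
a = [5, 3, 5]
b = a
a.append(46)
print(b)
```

Key concept: basic list aliasing.
Step by step:
`a = [5, 3, 5]` → a = [5, 3, 5]
`b = a` → b = [5, 3, 5] (same object as a)
`a.append(46)` → a = [5, 3, 5, 46] (same object as b); b = [5, 3, 5, 46] (same object as a)
`print(b)` → prints [5, 3, 5, 46]

Answer: [5, 3, 5, 46]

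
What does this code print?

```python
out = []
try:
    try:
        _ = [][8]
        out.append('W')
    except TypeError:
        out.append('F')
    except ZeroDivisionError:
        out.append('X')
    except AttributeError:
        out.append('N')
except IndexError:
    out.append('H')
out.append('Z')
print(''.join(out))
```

Execution trace: 'H' (outer except IndexError) → 'Z' (after the try/except). Output: HZ

Answer: HZ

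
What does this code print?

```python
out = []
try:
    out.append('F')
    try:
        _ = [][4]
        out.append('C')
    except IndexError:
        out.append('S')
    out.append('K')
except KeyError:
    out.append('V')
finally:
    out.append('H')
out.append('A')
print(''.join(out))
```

Execution trace: 'F' (try body) → 'S' (inner except IndexError) → 'K' (try body, no exception) → 'H' (finally) → 'A' (after the try/except). Output: FSKHA

Answer: FSKHA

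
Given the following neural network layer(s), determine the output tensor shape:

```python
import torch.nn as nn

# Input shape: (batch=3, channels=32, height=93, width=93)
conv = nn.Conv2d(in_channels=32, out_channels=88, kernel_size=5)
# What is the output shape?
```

Input: (3, 32, 93, 93) -> Output: (3, 88, 89, 89)

Answer: (3, 88, 89, 89)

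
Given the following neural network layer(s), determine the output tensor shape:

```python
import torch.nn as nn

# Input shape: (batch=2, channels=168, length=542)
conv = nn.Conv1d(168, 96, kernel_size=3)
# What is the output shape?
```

Input: (2, 168, 542) -> Output: (2, 96, 540)

Answer: (2, 96, 540)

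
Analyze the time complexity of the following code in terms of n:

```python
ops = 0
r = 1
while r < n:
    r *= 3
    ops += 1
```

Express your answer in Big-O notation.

Each loop level contributes: log n. Multiplying the contributions gives O(log n).

Answer: O(log n)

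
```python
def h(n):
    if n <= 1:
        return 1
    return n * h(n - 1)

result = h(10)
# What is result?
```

h(10) = 10 * 9 * 8 * 7 * 6 * 5 * 4 * 3 * 2 * 1 = 3628800

Answer: 3628800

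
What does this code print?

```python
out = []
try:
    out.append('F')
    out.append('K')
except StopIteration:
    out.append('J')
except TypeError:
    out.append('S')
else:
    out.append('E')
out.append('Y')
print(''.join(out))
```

Execution trace: 'F' (try body) → 'K' (try body, no exception) → 'E' (else) → 'Y' (after the try/except). Output: FKEY

Answer: FKEY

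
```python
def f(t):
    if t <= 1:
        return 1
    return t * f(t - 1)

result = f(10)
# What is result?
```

f(10) = 10 * 9 * 8 * 7 * 6 * 5 * 4 * 3 * 2 * 1 = 3628800

Answer: 3628800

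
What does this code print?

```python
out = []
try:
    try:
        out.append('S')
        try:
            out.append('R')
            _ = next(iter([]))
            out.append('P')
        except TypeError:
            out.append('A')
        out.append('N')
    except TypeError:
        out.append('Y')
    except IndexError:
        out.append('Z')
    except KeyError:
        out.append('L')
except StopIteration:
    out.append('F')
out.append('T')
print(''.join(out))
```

Execution trace: 'S' (try body) → 'R' (inner try body) → 'F' (outer except StopIteration) → 'T' (after the try/except). Output: SRFT

Answer: SRFT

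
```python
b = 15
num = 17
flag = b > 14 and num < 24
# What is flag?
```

Trace:
`b = 15` → b = 15
`num = 17` → num = 17
`flag = b > 14 and num < 24` → flag = True
So flag = True

Answer: True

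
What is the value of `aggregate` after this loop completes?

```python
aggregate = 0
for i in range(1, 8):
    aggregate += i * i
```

Sum of squares 1² to 7² = 140
`aggregate` takes the values: 0 → 1 → 5 → 14 → 30 → 55 → 91 → 140

Answer: 140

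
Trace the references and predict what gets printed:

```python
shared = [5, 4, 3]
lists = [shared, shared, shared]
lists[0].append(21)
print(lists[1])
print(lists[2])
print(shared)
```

Key concept: list of same reference.
Step by step:
`shared = [5, 4, 3]` → shared = [5, 4, 3]
`lists = [shared, shared, shared]` → lists = [[5, 4, 3], [5, 4, 3], [5, 4, 3]]
`lists[0].append(21)` → shared = [5, 4, 3, 21]; lists = [[5, 4, 3, 21], [5, 4, 3, 21], [5, 4, 3, 21]]
`print(lists[1])` → prints [5, 4, 3, 21]
`print(lists[2])` → prints [5, 4, 3, 21]
`print(shared)` → prints [5, 4, 3, 21]

Answer:
[5, 4, 3, 21]
[5, 4, 3, 21]
[5, 4, 3, 21]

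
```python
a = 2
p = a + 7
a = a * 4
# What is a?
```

Trace:
`a = 2` → a = 2
`p = a + 7` → p = 9
`a = a * 4` → a = 8
So a = 8

Answer: 8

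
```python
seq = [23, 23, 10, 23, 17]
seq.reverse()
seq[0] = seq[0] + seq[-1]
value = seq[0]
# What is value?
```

Trace:
`seq = [23, 23, 10, 23, 17]` → seq = [23, 23, 10, 23, 17]
`seq.reverse()` → seq = [17, 23, 10, 23, 23]
`seq[0] = seq[0] + seq[-1]` → seq = [40, 23, 10, 23, 23]
`value = seq[0]` → value = 40
So value = 40

Answer: 40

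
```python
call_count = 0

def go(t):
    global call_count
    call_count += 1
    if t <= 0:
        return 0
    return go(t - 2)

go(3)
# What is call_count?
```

Linear recursion stepping by 2: 3 calls from t=3 down to ≤0.

Answer: 3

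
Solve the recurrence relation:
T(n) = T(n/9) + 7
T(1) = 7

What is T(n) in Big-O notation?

Each step divides n by 9 and adds 7. After log_9(n) steps we reach T(1)=7. So T(n) = 7·log_9(n) + 7 = O(log n).

Answer: O(log n)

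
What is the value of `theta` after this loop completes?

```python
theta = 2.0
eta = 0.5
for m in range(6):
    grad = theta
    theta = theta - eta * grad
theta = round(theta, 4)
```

Gradient descent: w = 2.0 * (1 - 0.5)^6
`theta` takes the values: 2.0 → 1.0 → 0.5 → 0.25 → 0.125 → 0.0625 → 0.03125 → 0.0312

Answer: 0.0312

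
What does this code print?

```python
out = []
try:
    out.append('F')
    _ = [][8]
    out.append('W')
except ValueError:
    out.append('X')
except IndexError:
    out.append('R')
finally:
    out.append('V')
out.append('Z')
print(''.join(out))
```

Execution trace: 'F' (try body) → 'R' (except IndexError) → 'V' (finally) → 'Z' (after the try/except). Output: FRVZ

Answer: FRVZ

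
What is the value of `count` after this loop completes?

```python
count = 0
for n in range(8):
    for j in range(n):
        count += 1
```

Triangle number: 0+1+2+...+7
`count` takes the values: 0 → 1 → 2 → 3 → 4 → 5 → 6 → 7 → 8 → 9 → 10 → 11 → 12 → 13 → 14 → 15 → 16 → 17 → 18 → 19 → 20 → 21 → 22 → 23 → 24 → 25 → 26 → 27 → 28

Answer: 28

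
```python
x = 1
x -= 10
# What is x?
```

Trace:
`x = 1` → x = 1
`x -= 10` → x = -9
So x = -9

Answer: -9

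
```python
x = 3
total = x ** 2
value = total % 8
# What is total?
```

Trace:
`x = 3` → x = 3
`total = x ** 2` → total = 9
`value = total % 8` → value = 1
So total = 9

Answer: 9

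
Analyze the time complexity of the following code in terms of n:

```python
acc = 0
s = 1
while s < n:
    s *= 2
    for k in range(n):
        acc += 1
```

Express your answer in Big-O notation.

Each loop level contributes: log n × n. Multiplying the contributions gives O(n log n).

Answer: O(n log n)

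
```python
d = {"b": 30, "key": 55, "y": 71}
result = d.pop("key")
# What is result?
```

Trace:
`d = {"b": 30, "key": 55, "y": 71}` → d = {'b': 30, 'key': 55, 'y': 71}
`result = d.pop("key")` → d = {'b': 30, 'y': 71}; result = 55
So result = 55

Answer: 55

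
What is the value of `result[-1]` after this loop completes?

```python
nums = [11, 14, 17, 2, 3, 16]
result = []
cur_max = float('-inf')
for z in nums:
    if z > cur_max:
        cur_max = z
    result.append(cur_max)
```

Running max ends at 17
`result` takes the values: [] → [11] → [11, 14] → [11, 14, 17] → [11, 14, 17, 17] → [11, 14, 17, 17, 17] → [11, 14, 17, 17, 17, 17]
So `result[-1]` = 17

Answer: 17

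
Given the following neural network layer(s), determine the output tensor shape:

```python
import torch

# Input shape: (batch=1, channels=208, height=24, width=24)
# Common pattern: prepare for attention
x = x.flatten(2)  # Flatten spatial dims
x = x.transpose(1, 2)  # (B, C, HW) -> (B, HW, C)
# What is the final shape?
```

Input: (1, 208, 24, 24) -> after flatten(2): (1, 208, 576) -> Output: (1, 576, 208)

Answer: (1, 576, 208)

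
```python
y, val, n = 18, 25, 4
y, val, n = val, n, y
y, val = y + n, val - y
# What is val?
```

Trace:
`y, val, n = 18, 25, 4` → y = 18; val = 25; n = 4
`y, val, n = val, n, y` → y = 25; val = 4; n = 18
`y, val = y + n, val - y` → y = 43; val = -21
So val = -21

Answer: -21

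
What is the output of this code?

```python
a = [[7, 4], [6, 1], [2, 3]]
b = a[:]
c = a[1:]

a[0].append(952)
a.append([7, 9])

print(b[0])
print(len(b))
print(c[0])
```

Key concept: slice with nested mutation.
Step by step:
`a = [[7, 4], [6, 1], [2, 3]]` → a = [[7, 4], [6, 1], [2, 3]]
`b = a[:]` → b = [[7, 4], [6, 1], [2, 3]]
`c = a[1:]` → c = [[6, 1], [2, 3]]
`a[0].append(952)` → a = [[7, 4, 952], [6, 1], [2, 3]]; b = [[7, 4, 952], [6, 1], [2, 3]]
`a.append([7, 9])` → a = [[7, 4, 952], [6, 1], [2, 3], [7, 9]]
`print(b[0])` → prints [7, 4, 952]
`print(len(b))` → prints 3
`print(c[0])` → prints [6, 1]

Answer:
[7, 4, 952]
3
[6, 1]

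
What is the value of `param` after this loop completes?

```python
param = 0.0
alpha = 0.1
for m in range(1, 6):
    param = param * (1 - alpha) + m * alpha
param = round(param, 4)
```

Moving average with lr=0.1
`param` takes the values: 0.0 → 0.1 → 0.29 → 0.561 → 0.9049 → 1.31441 → 1.3144

Answer: 1.3144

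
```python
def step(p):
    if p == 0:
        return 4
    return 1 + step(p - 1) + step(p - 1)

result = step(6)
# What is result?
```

step(p) = 1 + 2·step(p-1), step(0)=4. Closed form: (4+1)·2^6 - 1 = 319.

Answer: 319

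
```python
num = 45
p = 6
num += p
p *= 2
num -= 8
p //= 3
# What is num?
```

Trace:
`num = 45` → num = 45
`p = 6` → p = 6
`num += p` → num = 51
`p *= 2` → p = 12
`num -= 8` → num = 43
`p //= 3` → p = 4
So num = 43

Answer: 43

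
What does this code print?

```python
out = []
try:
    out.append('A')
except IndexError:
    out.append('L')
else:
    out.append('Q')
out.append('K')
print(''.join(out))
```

Execution trace: 'A' (try body, no exception) → 'Q' (else) → 'K' (after the try/except). Output: AQK

Answer: AQK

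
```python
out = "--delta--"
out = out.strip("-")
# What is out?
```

Trace:
`out = "--delta--"` → out = '--delta--'
`out = out.strip("-")` → out = 'delta'
So out = 'delta'

Answer: 'delta'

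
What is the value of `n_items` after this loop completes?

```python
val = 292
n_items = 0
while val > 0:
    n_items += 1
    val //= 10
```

Count digits by repeated division by 10
`n_items` takes the values: 0 → 1 → 2 → 3

Answer: 3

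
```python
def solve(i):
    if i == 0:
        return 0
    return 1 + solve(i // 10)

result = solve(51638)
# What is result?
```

Count of digits of 51638: 5

Answer: 5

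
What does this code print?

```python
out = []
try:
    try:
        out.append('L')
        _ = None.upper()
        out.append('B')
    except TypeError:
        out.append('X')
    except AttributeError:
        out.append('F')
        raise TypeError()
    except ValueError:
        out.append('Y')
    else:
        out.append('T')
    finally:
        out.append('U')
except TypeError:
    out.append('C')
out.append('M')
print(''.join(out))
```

Execution trace: 'L' (inner try body) → 'F' (inner except AttributeError) → 'U' (inner finally) → 'C' (outer except TypeError) → 'M' (after the try/except). Output: LFUCM

Answer: LFUCM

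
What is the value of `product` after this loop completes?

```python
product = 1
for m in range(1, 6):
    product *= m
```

5! = 120
`product` takes the values: 1 → 2 → 6 → 24 → 120

Answer: 120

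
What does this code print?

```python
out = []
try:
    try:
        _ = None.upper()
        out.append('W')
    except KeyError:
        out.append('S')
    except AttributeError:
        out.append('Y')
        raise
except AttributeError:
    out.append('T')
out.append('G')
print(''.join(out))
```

Execution trace: 'Y' (inner except AttributeError) → 'T' (outer except AttributeError) → 'G' (after the try/except). Output: YTG

Answer: YTG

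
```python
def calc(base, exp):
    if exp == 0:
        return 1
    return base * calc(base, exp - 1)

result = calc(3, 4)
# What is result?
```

calc(3, 4) = 3 * 3 * 3 * 3 = 81

Answer: 81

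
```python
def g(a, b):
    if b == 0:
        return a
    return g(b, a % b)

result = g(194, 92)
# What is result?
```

g(194, 92) -> g(92, 10) -> g(10, 2) -> g(2, 0) -> 2

Answer: 2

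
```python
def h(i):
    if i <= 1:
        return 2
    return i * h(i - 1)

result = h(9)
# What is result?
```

h(9) = 9 * 8 * 7 * 6 * 5 * 4 * 3 * 2 * 2 = 725760

Answer: 725760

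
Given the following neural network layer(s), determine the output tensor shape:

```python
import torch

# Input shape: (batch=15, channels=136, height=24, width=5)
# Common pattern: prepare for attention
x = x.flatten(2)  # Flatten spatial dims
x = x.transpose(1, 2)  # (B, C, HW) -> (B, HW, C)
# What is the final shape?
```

Input: (15, 136, 24, 5) -> after flatten(2): (15, 136, 120) -> Output: (15, 120, 136)

Answer: (15, 120, 136)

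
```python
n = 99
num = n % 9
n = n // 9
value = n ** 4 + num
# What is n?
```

Trace:
`n = 99` → n = 99
`num = n % 9` → num = 0
`n = n // 9` → n = 11
`value = n ** 4 + num` → value = 14641
So n = 11

Answer: 11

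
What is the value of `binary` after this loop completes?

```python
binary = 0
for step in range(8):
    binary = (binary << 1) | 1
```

Build 8 consecutive 1-bits: 0b11111111
`binary` takes the values: 0 → 1 → 3 → 7 → 15 → 31 → 63 → 127 → 255

Answer: 255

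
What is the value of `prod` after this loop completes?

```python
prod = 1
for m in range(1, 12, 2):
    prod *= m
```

Product of 1, 3, 5, ... up to 11
`prod` takes the values: 1 → 3 → 15 → 105 → 945 → 10395

Answer: 10395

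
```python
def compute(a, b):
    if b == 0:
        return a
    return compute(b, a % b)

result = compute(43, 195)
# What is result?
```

compute(43, 195) -> compute(195, 43) -> compute(43, 23) -> compute(23, 20) -> compute(20, 3) -> compute(3, 2) -> compute(2, 1) -> compute(1, 0) -> 1

Answer: 1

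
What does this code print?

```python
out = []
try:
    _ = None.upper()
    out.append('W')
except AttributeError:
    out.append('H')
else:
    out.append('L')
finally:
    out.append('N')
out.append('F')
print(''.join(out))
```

Execution trace: 'H' (except AttributeError) → 'N' (finally) → 'F' (after the try/except). Output: HNF

Answer: HNF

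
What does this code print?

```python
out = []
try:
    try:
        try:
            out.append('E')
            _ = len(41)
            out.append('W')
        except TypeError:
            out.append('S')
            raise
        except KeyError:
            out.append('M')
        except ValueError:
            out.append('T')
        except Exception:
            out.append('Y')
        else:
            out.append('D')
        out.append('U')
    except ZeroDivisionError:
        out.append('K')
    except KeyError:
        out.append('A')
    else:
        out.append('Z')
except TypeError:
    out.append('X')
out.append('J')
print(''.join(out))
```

Execution trace: 'E' (inner try body) → 'S' (inner except TypeError) → 'X' (outer except TypeError) → 'J' (after the try/except). Output: ESXJ

Answer: ESXJ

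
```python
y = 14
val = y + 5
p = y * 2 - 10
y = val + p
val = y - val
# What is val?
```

Trace:
`y = 14` → y = 14
`val = y + 5` → val = 19
`p = y * 2 - 10` → p = 18
`y = val + p` → y = 37
`val = y - val` → val = 18
So val = 18

Answer: 18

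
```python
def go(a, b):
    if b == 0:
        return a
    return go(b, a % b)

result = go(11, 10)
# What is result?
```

go(11, 10) -> go(10, 1) -> go(1, 0) -> 1

Answer: 1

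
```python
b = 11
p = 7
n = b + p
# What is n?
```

Trace:
`b = 11` → b = 11
`p = 7` → p = 7
`n = b + p` → n = 18
So n = 18

Answer: 18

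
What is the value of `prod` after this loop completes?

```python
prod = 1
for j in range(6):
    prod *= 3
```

3^6 = 729
`prod` takes the values: 1 → 3 → 9 → 27 → 81 → 243 → 729

Answer: 729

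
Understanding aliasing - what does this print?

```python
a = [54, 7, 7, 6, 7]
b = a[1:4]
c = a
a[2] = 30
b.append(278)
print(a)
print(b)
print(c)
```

Key concept: slice vs alias.
Step by step:
`a = [54, 7, 7, 6, 7]` → a = [54, 7, 7, 6, 7]
`b = a[1:4]` → b = [7, 7, 6]
`c = a` → c = [54, 7, 7, 6, 7] (same object as a)
`a[2] = 30` → a = [54, 7, 30, 6, 7] (same object as c); c = [54, 7, 30, 6, 7] (same object as a)
`b.append(278)` → b = [7, 7, 6, 278]
`print(a)` → prints [54, 7, 30, 6, 7]
`print(b)` → prints [7, 7, 6, 278]
`print(c)` → prints [54, 7, 30, 6, 7]

Answer:
[54, 7, 30, 6, 7]
[7, 7, 6, 278]
[54, 7, 30, 6, 7]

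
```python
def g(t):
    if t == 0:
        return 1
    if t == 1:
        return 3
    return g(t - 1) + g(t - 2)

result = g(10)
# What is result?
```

Build up from base cases: g(0)=1, g(1)=3, g(2)=4, g(3)=7, g(4)=11, g(5)=18, g(6)=29, ..., g(10)=199

Answer: 199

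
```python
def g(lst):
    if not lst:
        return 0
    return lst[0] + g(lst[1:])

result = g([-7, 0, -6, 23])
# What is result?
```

(-7) + 0 + (-6) + 23 + 0 = 10

Answer: 10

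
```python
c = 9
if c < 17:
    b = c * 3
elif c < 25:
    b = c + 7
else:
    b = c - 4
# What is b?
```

Trace:
`c = 9` → c = 9
`if c < 17: ...` → c < 17 is True → b = 27
So b = 27

Answer: 27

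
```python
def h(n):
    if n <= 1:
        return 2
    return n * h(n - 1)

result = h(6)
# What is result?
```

h(6) = 6 * 5 * 4 * 3 * 2 * 2 = 1440

Answer: 1440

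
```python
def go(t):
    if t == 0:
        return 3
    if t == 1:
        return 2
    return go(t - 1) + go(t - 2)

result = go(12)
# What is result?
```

Build up from base cases: go(0)=3, go(1)=2, go(2)=5, go(3)=7, go(4)=12, go(5)=19, go(6)=31, ..., go(12)=555

Answer: 555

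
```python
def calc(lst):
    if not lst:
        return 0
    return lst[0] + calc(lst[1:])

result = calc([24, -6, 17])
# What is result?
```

24 + (-6) + 17 + 0 = 35

Answer: 35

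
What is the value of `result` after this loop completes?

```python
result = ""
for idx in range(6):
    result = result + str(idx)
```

Concatenate digits 0 to 5
`result` takes the values: "" → "0" → "01" → "012" → "0123" → "01234" → "012345"

Answer: "012345"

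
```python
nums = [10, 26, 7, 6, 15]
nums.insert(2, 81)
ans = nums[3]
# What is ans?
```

Trace:
`nums = [10, 26, 7, 6, 15]` → nums = [10, 26, 7, 6, 15]
`nums.insert(2, 81)` → nums = [10, 26, 81, 7, 6, 15]
`ans = nums[3]` → ans = 7
So ans = 7

Answer: 7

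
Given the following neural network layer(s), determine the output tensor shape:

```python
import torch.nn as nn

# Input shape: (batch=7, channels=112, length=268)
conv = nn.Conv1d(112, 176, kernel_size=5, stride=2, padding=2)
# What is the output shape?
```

Input: (7, 112, 268) -> Output: (7, 176, 134)

Answer: (7, 176, 134)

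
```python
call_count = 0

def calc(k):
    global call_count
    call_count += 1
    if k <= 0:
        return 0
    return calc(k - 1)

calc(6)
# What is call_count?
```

Linear recursion stepping by 1: 7 calls from k=6 down to ≤0.

Answer: 7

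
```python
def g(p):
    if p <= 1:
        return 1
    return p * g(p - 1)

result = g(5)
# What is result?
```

g(5) = 5 * 4 * 3 * 2 * 1 = 120

Answer: 120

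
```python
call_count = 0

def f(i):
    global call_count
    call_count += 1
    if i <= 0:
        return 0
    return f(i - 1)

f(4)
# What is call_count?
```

Linear recursion stepping by 1: 5 calls from i=4 down to ≤0.

Answer: 5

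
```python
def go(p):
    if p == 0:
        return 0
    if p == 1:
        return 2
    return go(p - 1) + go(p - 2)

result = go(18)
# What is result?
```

Build up from base cases: go(0)=0, go(1)=2, go(2)=2, go(3)=4, go(4)=6, go(5)=10, go(6)=16, ..., go(18)=5168

Answer: 5168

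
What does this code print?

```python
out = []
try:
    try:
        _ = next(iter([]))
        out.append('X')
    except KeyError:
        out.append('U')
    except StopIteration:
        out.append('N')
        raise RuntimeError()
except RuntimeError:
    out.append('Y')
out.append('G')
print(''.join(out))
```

Execution trace: 'N' (inner except StopIteration) → 'Y' (outer except RuntimeError) → 'G' (after the try/except). Output: NYG

Answer: NYG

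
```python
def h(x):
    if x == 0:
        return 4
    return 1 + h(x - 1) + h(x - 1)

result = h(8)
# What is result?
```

h(x) = 1 + 2·h(x-1), h(0)=4. Closed form: (4+1)·2^8 - 1 = 1279.

Answer: 1279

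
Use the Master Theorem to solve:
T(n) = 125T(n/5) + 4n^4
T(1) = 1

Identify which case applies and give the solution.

a=125, b=5, f(n)=4n^4. log_5(125) = 3. Since c=4 > 3 and the regularity condition holds (125(n/5)^4 = (125/5^4)n^4 with 125/5^4 < 1), Case 3 applies: T(n) = Θ(f(n)) = O(n^4).

Answer: O(n^4) - Case 3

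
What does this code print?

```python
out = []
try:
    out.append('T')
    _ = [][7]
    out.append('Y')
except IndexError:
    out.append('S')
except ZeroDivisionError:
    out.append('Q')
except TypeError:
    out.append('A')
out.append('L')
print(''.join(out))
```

Execution trace: 'T' (try body) → 'S' (except IndexError) → 'L' (after the try/except). Output: TSL

Answer: TSL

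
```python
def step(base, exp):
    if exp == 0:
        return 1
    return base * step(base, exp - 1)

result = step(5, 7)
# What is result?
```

step(5, 7) = 5 * 5 * 5 * 5 * 5 * 5 * 5 = 78125

Answer: 78125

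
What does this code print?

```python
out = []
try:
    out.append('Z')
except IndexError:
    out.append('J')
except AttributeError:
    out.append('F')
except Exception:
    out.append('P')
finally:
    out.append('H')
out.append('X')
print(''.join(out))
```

Execution trace: 'Z' (try body, no exception) → 'H' (finally) → 'X' (after the try/except). Output: ZHX

Answer: ZHX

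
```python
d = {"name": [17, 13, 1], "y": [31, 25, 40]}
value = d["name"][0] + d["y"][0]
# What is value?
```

Trace:
`d = {"name": [17, 13, 1], "y": [31, 25, 40]}` → d = {'name': [17, 13, 1], 'y': [31, 25, 40]}
`value = d["name"][0] + d["y"][0]` → value = 48
So value = 48

Answer: 48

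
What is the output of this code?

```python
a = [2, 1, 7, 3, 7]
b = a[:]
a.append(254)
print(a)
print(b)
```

Key concept: slice [:] creates copy.
Step by step:
`a = [2, 1, 7, 3, 7]` → a = [2, 1, 7, 3, 7]
`b = a[:]` → b = [2, 1, 7, 3, 7]
`a.append(254)` → a = [2, 1, 7, 3, 7, 254]
`print(a)` → prints [2, 1, 7, 3, 7, 254]
`print(b)` → prints [2, 1, 7, 3, 7]

Answer:
[2, 1, 7, 3, 7, 254]
[2, 1, 7, 3, 7]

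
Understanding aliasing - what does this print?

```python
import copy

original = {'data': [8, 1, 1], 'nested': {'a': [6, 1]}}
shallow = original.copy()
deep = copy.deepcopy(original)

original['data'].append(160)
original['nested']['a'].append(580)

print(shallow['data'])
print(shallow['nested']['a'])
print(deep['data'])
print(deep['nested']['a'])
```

Key concept: comparing shallow vs deep copy.
Step by step:
`original = {'data': [8, 1, 1], 'nested': {'a': [6, 1]}}` → original = {'data': [8, 1, 1], 'nested': {'a': [6, 1]}}
`shallow = original.copy()` → shallow = {'data': [8, 1, 1], 'nested': {'a': [6, 1]}}
`deep = copy.deepcopy(original)` → deep = {'data': [8, 1, 1], 'nested': {'a': [6, 1]}}
`original['data'].append(160)` → original = {'data': [8, 1, 1, 160], 'nested': {'a': [6, 1]}}; shallow = {'data': [8, 1, 1, 160], 'nested': {'a': [6, 1]}}
`original['nested']['a'].append(580)` → original = {'data': [8, 1, 1, 160], 'nested': {'a': [6, 1, 580]}}; shallow = {'data': [8, 1, 1, 160], 'nested': {'a': [6, 1, 580]}}
`print(shallow['data'])` → prints [8, 1, 1, 160]
`print(shallow['nested']['a'])` → prints [6, 1, 580]
`print(deep['data'])` → prints [8, 1, 1]
`print(deep['nested']['a'])` → prints [6, 1]

Answer:
[8, 1, 1, 160]
[6, 1, 580]
[8, 1, 1]
[6, 1]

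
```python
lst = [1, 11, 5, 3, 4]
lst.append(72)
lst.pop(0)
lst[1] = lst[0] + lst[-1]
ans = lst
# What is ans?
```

Trace:
`lst = [1, 11, 5, 3, 4]` → lst = [1, 11, 5, 3, 4]
`lst.append(72)` → lst = [1, 11, 5, 3, 4, 72]
`lst.pop(0)` → lst = [11, 5, 3, 4, 72]
`lst[1] = lst[0] + lst[-1]` → lst = [11, 83, 3, 4, 72]
`ans = lst` → ans = [11, 83, 3, 4, 72]
So ans = [11, 83, 3, 4, 72]

Answer: [11, 83, 3, 4, 72]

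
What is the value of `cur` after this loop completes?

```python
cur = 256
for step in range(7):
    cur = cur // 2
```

Halve 7 times: 256 // 2^7 = 2
`cur` takes the values: 256 → 128 → 64 → 32 → 16 → 8 → 4 → 2

Answer: 2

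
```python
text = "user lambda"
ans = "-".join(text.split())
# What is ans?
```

Trace:
`text = "user lambda"` → text = 'user lambda'
`ans = "-".join(text.split())` → ans = 'user-lambda'
So ans = 'user-lambda'

Answer: 'user-lambda'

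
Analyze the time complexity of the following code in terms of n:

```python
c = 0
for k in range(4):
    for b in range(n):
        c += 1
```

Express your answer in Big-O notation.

Each loop level contributes: 1 × n. Multiplying the contributions gives O(n).

Answer: O(n)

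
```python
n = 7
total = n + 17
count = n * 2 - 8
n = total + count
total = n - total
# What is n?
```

Trace:
`n = 7` → n = 7
`total = n + 17` → total = 24
`count = n * 2 - 8` → count = 6
`n = total + count` → n = 30
`total = n - total` → total = 6
So n = 30

Answer: 30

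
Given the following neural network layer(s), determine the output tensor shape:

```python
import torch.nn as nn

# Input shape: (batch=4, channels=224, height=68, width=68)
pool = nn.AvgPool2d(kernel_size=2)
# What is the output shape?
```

Input: (4, 224, 68, 68) -> Output: (4, 224, 34, 34)

Answer: (4, 224, 34, 34)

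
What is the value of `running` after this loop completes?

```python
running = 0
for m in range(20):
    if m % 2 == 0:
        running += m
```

Sum of even numbers 0 to 19
`running` takes the values: 0 → 2 → 6 → 12 → 20 → 30 → 42 → 56 → 72 → 90

Answer: 90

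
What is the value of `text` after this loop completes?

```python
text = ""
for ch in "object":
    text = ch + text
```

Reverse 'object'
`text` takes the values: "" → "o" → "bo" → "jbo" → "ejbo" → "cejbo" → "tcejbo"

Answer: "tcejbo"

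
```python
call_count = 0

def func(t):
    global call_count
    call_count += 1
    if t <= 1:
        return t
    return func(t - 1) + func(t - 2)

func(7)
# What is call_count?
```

Calls(t) = 1 + Calls(t-1) + Calls(t-2); Calls(0)=Calls(1)=1. For t=7 this gives 41.

Answer: 41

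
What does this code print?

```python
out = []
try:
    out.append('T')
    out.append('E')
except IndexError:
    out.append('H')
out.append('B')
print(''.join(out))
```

Execution trace: 'T' (try body) → 'E' (try body, no exception) → 'B' (after the try/except). Output: TEB

Answer: TEB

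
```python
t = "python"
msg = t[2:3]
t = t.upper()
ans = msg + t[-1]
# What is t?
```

Trace:
`t = "python"` → t = 'python'
`msg = t[2:3]` → msg = 't'
`t = t.upper()` → t = 'PYTHON'
`ans = msg + t[-1]` → ans = 'tN'
So t = 'PYTHON'

Answer: 'PYTHON'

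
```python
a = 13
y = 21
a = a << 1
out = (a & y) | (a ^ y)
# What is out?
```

Trace:
`a = 13` → a = 13
`y = 21` → y = 21
`a = a << 1` → a = 26
`out = (a & y) | (a ^ y)` → out = 31
So out = 31

Answer: 31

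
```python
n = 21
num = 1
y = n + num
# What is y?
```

Trace:
`n = 21` → n = 21
`num = 1` → num = 1
`y = n + num` → y = 22
So y = 22

Answer: 22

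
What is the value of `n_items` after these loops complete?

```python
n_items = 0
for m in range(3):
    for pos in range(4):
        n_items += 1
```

3 * 4 = 12
`n_items` takes the values: 0 → 1 → 2 → 3 → 4 → 5 → 6 → 7 → 8 → 9 → 10 → 11 → 12

Answer: 12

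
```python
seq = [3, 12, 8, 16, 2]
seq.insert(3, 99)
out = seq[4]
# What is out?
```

Trace:
`seq = [3, 12, 8, 16, 2]` → seq = [3, 12, 8, 16, 2]
`seq.insert(3, 99)` → seq = [3, 12, 8, 99, 16, 2]
`out = seq[4]` → out = 16
So out = 16

Answer: 16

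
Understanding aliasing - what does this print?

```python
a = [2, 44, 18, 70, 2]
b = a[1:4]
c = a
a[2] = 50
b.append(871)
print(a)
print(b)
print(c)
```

Key concept: slice vs alias.
Step by step:
`a = [2, 44, 18, 70, 2]` → a = [2, 44, 18, 70, 2]
`b = a[1:4]` → b = [44, 18, 70]
`c = a` → c = [2, 44, 18, 70, 2] (same object as a)
`a[2] = 50` → a = [2, 44, 50, 70, 2] (same object as c); c = [2, 44, 50, 70, 2] (same object as a)
`b.append(871)` → b = [44, 18, 70, 871]
`print(a)` → prints [2, 44, 50, 70, 2]
`print(b)` → prints [44, 18, 70, 871]
`print(c)` → prints [2, 44, 50, 70, 2]

Answer:
[2, 44, 50, 70, 2]
[44, 18, 70, 871]
[2, 44, 50, 70, 2]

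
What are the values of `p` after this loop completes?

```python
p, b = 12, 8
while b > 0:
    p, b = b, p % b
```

GCD of 12 and 8
`p` takes the values: 12 → 8 → 4

Answer: 4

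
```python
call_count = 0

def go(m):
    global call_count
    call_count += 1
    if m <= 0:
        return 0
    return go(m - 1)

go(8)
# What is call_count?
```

Linear recursion stepping by 1: 9 calls from m=8 down to ≤0.

Answer: 9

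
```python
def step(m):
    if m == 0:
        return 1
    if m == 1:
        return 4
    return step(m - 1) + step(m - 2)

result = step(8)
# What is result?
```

Build up from base cases: step(0)=1, step(1)=4, step(2)=5, step(3)=9, step(4)=14, step(5)=23, step(6)=37, ..., step(8)=97

Answer: 97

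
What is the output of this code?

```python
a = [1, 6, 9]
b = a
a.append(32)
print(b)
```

Key concept: basic list aliasing.
Step by step:
`a = [1, 6, 9]` → a = [1, 6, 9]
`b = a` → b = [1, 6, 9] (same object as a)
`a.append(32)` → a = [1, 6, 9, 32] (same object as b); b = [1, 6, 9, 32] (same object as a)
`print(b)` → prints [1, 6, 9, 32]

Answer: [1, 6, 9, 32]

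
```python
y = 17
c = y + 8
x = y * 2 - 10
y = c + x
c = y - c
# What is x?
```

Trace:
`y = 17` → y = 17
`c = y + 8` → c = 25
`x = y * 2 - 10` → x = 24
`y = c + x` → y = 49
`c = y - c` → c = 24
So x = 24

Answer: 24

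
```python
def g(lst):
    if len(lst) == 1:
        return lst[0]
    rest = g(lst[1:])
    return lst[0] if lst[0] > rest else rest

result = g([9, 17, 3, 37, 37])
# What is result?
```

Recursive max over [9, 17, 3, 37, 37] = 37

Answer: 37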